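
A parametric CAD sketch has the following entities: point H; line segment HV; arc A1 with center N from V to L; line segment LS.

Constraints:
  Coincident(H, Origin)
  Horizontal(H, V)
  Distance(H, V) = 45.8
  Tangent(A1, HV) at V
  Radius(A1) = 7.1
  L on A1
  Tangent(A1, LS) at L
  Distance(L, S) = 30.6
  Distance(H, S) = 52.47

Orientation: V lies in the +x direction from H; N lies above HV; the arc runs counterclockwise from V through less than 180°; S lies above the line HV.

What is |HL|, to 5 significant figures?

53.052

Checks: |NL| = 7.100 ✓; ∠(NL, LS) = 90.00° ✓; |LS| = 30.60 ✓; |HS| = 52.47 ✓.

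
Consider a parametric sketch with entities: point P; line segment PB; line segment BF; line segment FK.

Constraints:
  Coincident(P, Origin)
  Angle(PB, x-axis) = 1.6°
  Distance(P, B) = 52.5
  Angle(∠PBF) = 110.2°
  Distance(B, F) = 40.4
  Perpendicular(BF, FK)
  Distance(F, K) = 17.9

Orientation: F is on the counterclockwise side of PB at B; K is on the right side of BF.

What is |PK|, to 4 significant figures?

89.09

P is at the origin; PB runs at 1.6° with length 52.5, so B = 52.5·(cos 1.6°, sin 1.6°) = (52.48, 1.466). ∠PBF = 110.2°, so BF runs at 1.6° + (180° − 110.2°) = 71.40° from the x-axis; with |BF| = 40.4, F = B + 40.4·(cos 71.40°, sin 71.40°) = (65.37, 39.76). The perpendicularity gives FK at right angles to BF; with |FK| = 17.9 on the right of BF, K = F + 17.9·(0.9478, -0.3190) = (82.33, 34.05). Then |PK| = |K − P| = 89.09.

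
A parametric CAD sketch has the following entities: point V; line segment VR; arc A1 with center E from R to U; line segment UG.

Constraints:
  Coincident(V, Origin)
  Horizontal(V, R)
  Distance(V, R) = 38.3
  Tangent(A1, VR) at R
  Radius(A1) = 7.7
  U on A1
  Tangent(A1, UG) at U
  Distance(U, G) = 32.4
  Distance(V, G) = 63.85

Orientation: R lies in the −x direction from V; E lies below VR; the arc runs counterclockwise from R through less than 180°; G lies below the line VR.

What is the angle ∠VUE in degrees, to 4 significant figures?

16.98°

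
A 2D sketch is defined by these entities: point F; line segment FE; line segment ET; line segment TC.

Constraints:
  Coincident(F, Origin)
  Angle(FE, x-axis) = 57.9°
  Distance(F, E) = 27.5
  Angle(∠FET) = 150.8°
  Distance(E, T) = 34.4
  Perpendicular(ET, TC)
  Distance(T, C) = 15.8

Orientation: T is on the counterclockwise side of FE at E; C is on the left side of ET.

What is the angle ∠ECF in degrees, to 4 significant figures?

22.33°

F is at the origin; FE runs at 57.9° with length 27.5, so E = 27.5·(cos 57.9°, sin 57.9°) = (14.61, 23.30). ∠FET = 150.8°, so ET runs at 57.9° + (180° − 150.8°) = 87.10° from the x-axis; with |ET| = 34.4, T = E + 34.4·(cos 87.10°, sin 87.10°) = (16.35, 57.65). The perpendicularity gives TC at right angles to ET; with |TC| = 15.8 on the left of ET, C = T + 15.8·(-0.9987, 0.05059) = (0.5741, 58.45). Then cos ∠ECF = CE·CF / (|CE||CF|), giving 22.33°.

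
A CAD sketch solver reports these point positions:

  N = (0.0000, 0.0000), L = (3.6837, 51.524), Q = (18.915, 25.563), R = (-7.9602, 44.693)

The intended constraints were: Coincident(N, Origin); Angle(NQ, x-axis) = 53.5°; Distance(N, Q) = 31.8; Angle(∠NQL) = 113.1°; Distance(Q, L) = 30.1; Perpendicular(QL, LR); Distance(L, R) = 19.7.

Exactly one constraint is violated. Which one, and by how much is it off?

Distance(L, R) = 19.7 — off by 6.20.

N = (0.00, 0.00) ✓; NQ at 53.50° ✓; |NQ| = 31.80 ✓; ∠NQL = 113.1° ✓; |QL| = 30.10 ✓; ∠(QL, LR) = 90.00° ✓; |LR| = 13.50 ✗.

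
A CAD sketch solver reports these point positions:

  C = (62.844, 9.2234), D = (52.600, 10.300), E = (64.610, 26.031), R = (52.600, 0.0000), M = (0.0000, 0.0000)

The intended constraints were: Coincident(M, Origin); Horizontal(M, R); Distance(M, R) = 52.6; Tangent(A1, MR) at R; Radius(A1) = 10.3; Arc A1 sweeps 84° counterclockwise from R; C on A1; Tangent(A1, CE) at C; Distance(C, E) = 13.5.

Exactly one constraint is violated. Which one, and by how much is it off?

Distance(C, E) = 13.5 — off by 3.40.

M = (0.00, 0.00) ✓; M.y = 0.00, R.y = 0.00 ✓; |MR| = 52.60 ✓; ∠(DR, RM) = 90.00° ✓; |DR| = 10.30 ✓; bearing(D→C) − bearing(D→R) = 84.00° ✓; |DC| = 10.30 ✓; ∠(DC, CE) = 90.00° ✓; |CE| = 16.90 ✗.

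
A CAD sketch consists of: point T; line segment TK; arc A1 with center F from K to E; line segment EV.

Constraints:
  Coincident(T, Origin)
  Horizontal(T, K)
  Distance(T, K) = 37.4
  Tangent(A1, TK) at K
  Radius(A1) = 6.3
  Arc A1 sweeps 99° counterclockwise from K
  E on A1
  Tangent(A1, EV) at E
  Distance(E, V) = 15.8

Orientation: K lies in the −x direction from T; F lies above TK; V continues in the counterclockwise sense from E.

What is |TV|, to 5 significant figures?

40.697

T is at the origin; T and K share the same y with |TK| = 37.4 and K on the −x side, so K = (-37.400, 0.0000). A1 meets TK tangentially, so FK is at right angles to TK, so F = K + (0, 6.3) = (-37.400, 6.3000). On A1, K sits at bearing -90° from F; a 99° counterclockwise sweep puts E at bearing 9°, so E = F + 6.3·(cos 9°, sin 9°) = (-31.178, 7.2855). A1 meets EV tangentially, so FE is at right angles to EV, so EV runs along (−sin 9°, cos 9°); with |EV| = 15.8, V = (-33.649, 22.891). Then |TV| = |V − T| = 40.697.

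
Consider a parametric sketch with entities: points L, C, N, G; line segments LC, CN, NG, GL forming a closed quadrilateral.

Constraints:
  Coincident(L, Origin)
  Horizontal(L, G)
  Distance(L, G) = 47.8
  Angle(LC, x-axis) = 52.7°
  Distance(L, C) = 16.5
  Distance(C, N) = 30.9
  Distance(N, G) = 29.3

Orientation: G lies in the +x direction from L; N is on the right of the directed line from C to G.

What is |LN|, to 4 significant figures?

27.21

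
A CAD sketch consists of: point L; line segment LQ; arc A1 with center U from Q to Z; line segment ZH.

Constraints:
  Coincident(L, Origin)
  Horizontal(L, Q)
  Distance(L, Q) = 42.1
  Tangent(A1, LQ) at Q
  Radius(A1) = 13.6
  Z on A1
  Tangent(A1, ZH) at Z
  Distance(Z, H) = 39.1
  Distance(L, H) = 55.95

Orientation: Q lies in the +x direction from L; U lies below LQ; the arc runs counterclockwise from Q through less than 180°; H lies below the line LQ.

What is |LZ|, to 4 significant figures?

30.98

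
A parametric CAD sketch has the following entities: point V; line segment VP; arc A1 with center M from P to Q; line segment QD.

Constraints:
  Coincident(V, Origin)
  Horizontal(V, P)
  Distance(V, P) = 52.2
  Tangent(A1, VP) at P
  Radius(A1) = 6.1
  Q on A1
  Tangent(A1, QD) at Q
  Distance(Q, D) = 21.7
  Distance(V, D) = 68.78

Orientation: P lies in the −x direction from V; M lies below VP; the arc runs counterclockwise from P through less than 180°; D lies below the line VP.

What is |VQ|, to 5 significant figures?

58.243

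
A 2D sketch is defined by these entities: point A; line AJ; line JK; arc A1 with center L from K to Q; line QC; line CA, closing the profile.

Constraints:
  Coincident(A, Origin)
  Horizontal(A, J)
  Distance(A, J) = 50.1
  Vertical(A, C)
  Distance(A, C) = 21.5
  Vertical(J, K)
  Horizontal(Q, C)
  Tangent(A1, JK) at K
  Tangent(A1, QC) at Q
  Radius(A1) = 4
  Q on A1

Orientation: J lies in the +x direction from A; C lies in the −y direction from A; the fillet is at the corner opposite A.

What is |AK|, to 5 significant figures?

53.068

A is at the origin; A and J share the same y with |AJ| = 50.1 and J on the +x side, so J = (50.100, 0.0000). A and C share the same x with |AC| = 21.5 and C on the −y side, so C = (0.0000, -21.500). The virtual corner opposite A is at (50.100, -21.500). The tangent condition forces LK to be normal to JK and the tangent condition forces LQ to be normal to QC, with radius 4.0, so the center L sits 4.0 in from both sides at L = (46.100, -17.500). That places the tangent points at K = (50.100, -17.500) on JK and Q = (46.100, -21.500) on QC. Then |AK| = |K − A| = 53.068.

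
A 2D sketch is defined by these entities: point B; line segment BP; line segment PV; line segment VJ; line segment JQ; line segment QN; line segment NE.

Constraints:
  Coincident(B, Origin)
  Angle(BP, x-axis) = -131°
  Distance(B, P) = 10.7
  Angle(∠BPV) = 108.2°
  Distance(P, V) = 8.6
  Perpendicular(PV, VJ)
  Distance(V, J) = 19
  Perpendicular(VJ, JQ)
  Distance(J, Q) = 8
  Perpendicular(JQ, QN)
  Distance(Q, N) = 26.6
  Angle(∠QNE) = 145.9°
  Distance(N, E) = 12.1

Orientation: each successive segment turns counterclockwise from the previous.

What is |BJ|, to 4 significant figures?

14.86

∠BPV = 108.2° gives PV at -59.20° from the x-axis; with |PV| = 8.6, V = (-2.616, -15.46). PV is perpendicular to VJ, so VJ runs at 30.80°; with |VJ| = 19.0, J = (13.70, -5.734). Then |BJ| = |J − B| = 14.86.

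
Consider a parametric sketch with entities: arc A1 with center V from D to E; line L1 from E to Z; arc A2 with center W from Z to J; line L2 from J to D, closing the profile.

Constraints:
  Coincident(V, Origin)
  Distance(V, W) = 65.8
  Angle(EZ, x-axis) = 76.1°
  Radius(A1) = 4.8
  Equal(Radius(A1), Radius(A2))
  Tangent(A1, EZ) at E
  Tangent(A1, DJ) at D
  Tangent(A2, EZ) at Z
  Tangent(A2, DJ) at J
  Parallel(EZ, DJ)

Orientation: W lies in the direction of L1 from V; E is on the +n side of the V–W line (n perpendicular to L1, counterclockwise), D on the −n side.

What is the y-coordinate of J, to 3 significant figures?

62.7

Tangency of A1 to both parallel lines with radius 4.8 puts E and D at V ± 4.8·n: E = (-4.66, 1.15), D = (4.66, -1.15). Equal radii place Z and J the same way about W: Z = W + 4.8·n = (11.1, 65.0), J = W − 4.8·n = (20.5, 62.7). So J.y = 62.7.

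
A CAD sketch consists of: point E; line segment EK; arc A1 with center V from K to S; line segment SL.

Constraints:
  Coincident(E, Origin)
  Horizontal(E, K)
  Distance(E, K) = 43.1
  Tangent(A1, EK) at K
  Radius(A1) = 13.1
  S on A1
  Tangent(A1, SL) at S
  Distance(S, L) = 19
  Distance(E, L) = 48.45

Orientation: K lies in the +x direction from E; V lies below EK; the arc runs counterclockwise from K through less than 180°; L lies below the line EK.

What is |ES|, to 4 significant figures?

34.14

E is at the origin; E and K share the same y with |EK| = 43.1 and K on the +x side, so K = (43.10, 0.000). Tangency of A1 to EK means the radius VK is perpendicular to EK, so V = K + (0, -13.1) = (43.10, -13.10). Since VS ⟂ SL (tangency), |VL| = √(13.1² + 19.0²) = 23.08 regardless of where S sits on A1. So L lies on both circle(E, 48.45) and circle(V, 23.08); the below-EK intersection is L = (34.15, -34.37). S is the foot of the tangent from L: S = (30.27, -15.77).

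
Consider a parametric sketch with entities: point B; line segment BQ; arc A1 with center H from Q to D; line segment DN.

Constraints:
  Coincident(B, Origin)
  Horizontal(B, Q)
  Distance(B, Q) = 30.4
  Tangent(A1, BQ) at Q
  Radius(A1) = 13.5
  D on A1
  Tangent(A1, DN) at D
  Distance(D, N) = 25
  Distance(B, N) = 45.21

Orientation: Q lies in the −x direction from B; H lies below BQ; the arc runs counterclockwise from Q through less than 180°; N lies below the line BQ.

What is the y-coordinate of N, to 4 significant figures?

-40.20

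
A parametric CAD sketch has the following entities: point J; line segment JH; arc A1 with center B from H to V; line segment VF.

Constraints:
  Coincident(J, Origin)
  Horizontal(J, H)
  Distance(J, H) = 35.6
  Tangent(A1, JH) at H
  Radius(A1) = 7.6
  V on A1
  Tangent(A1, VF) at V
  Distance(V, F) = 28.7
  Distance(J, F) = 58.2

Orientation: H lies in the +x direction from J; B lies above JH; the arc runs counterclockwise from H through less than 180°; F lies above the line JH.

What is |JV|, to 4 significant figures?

43.68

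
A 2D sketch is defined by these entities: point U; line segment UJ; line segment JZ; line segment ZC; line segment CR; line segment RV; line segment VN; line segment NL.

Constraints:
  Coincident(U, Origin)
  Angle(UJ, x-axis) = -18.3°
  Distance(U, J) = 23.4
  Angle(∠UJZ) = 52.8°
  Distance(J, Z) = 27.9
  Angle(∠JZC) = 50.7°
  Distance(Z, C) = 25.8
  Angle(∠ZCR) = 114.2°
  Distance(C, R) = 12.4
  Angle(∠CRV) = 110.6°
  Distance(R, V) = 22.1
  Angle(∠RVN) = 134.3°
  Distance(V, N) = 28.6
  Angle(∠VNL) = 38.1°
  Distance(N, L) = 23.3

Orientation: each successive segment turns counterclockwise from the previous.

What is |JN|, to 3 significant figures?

31.4

∠CRV = 110.6° gives RV at 13.4° from the x-axis; with |RV| = 22.1, V = (28.0, -8.04). ∠RVN = 134.3° gives VN at 59.1° from the x-axis; with |VN| = 28.6, N = (42.7, 16.5). Then |JN| = |N − J| = 31.4.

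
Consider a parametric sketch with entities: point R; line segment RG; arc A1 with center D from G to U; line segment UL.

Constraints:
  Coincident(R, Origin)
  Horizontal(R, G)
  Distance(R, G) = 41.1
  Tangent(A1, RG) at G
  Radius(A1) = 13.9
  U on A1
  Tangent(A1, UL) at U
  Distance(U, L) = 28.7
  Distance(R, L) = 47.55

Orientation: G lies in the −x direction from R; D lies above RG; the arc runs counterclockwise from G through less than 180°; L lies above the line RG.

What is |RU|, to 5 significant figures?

29.968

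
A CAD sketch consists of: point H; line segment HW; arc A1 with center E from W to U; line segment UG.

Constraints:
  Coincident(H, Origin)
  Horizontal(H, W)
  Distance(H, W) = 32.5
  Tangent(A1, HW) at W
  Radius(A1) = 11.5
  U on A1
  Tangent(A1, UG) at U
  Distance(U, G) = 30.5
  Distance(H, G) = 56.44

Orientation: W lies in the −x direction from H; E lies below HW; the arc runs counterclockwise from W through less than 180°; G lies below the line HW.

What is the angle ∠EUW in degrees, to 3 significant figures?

37.2°

H is at the origin; HW is horizontal with |HW| = 32.5 and W on the −x side, so W = (-32.5, 0.00). Tangency of A1 to HW means the radius EW is perpendicular to HW, so E = W + (0, -11.5) = (-32.5, -11.5). Since EU ⟂ UG (tangency), |EG| = √(11.5² + 30.5²) = 32.6 regardless of where U sits on A1. So G lies on both circle(H, 56.44) and circle(E, 32.6); the below-HW intersection is G = (-35.4, -44.0). U is the foot of the tangent from G: U = (-43.6, -14.6).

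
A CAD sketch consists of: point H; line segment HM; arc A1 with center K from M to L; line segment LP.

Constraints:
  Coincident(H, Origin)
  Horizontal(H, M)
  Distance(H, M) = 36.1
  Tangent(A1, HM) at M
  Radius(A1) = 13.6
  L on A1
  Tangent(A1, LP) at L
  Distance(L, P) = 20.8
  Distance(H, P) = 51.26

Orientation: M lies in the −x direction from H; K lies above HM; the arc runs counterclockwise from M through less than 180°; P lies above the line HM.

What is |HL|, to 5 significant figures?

31.374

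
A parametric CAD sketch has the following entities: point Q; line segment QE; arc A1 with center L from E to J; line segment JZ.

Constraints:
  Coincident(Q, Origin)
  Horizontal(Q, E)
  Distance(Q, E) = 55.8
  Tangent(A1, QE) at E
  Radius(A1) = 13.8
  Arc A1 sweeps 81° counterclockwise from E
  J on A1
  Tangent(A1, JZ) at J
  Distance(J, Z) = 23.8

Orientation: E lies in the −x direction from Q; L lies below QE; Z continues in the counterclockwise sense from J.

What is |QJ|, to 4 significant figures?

70.40

Q is at the origin; QE is horizontal with |QE| = 55.8 and E on the −x side, so E = (-55.80, 0.000). Since A1 is tangent to QE there, LE ⟂ QE, so L = E + (0, -13.8) = (-55.80, -13.80). On A1, E sits at bearing 90° from L; an 81° counterclockwise sweep puts J at bearing 171°, so J = L + 13.8·(cos 171°, sin 171°) = (-69.43, -11.64). Then |QJ| = |J − Q| = 70.40.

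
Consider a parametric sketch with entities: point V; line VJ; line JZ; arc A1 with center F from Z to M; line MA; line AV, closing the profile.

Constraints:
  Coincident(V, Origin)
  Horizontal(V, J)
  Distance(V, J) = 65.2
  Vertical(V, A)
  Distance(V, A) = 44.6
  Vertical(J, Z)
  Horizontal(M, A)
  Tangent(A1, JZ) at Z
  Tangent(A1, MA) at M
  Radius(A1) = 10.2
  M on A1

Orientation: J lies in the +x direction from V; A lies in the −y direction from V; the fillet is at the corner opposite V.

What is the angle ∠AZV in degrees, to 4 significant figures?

36.71°

V is at the origin; V and J share the same y with |VJ| = 65.2 and J on the +x side, so J = (65.20, 0.000). V and A share the same x with |VA| = 44.6 and A on the −y side, so A = (0.000, -44.60). The virtual corner opposite V is at (65.20, -44.60). Since A1 is tangent to JZ there, FZ ⟂ JZ and A1 meets MA tangentially, so FM is at right angles to MA, with radius 10.2, so the center F sits 10.2 in from both sides at F = (55.00, -34.40). That places the tangent points at Z = (65.20, -34.40) on JZ and M = (55.00, -44.60) on MA. Then cos ∠AZV = ZA·ZV / (|ZA||ZV|), giving 36.71°.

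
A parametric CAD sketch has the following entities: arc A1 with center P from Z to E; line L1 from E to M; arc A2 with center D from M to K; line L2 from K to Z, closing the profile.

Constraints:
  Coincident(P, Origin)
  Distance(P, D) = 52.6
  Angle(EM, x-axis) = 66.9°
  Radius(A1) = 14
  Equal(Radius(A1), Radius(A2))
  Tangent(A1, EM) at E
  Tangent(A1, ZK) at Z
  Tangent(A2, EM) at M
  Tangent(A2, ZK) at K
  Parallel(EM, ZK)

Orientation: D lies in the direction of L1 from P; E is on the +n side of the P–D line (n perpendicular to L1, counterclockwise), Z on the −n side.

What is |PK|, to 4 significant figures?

54.43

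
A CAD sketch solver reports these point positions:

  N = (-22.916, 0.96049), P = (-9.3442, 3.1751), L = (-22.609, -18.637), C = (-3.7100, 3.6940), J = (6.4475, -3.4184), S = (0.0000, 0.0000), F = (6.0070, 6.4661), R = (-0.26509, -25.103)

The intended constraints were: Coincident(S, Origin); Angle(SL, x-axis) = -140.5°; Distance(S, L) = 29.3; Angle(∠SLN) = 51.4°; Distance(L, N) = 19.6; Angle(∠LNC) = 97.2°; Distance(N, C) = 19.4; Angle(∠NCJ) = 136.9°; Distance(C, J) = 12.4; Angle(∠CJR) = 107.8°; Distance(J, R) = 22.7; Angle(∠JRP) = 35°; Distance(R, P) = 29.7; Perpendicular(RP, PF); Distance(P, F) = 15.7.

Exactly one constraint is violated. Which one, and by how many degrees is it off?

Perpendicular(RP, PF) — off by 5.70°.

S = (0.00, 0.00) ✓; SL at -140.5° ✓; |SL| = 29.30 ✓; ∠SLN = 51.40° ✓; |LN| = 19.60 ✓; ∠LNC = 97.20° ✓; |NC| = 19.40 ✓; ∠NCJ = 136.9° ✓; |CJ| = 12.40 ✓; ∠CJR = 107.8° ✓; |JR| = 22.70 ✓; ∠JRP = 35.00° ✓; |RP| = 29.70 ✓; ∠(RP, PF) = 95.70° ✗; |PF| = 15.70 ✓.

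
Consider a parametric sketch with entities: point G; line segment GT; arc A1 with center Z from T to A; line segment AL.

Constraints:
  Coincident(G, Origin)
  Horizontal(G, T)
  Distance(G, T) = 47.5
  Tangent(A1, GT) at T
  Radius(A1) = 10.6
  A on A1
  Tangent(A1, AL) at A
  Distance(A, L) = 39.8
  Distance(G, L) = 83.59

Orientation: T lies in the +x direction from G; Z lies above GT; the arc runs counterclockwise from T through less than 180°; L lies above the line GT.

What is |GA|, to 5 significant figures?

57.940

G is at the origin; G and T share the same y with |GT| = 47.5 and T on the +x side, so T = (47.500, 0.0000). The tangent condition forces ZT to be normal to GT, so Z = T + (0, 10.6) = (47.500, 10.600). Since ZA ⟂ AL (tangency), |ZL| = √(10.6² + 39.8²) = 41.187 regardless of where A sits on A1. So L lies on both circle(G, 83.59) and circle(Z, 41.187); the above-GT intersection is L = (70.660, 44.659). A is the foot of the tangent from L: A = (57.504, 7.0961).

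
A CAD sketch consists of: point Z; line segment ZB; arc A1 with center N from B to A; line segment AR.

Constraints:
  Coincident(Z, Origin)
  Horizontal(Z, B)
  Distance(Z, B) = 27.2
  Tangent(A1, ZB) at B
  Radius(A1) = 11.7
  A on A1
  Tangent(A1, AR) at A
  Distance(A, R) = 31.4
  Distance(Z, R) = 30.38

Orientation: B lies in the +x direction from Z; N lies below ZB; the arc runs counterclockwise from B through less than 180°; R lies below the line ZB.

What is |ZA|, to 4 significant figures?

18.36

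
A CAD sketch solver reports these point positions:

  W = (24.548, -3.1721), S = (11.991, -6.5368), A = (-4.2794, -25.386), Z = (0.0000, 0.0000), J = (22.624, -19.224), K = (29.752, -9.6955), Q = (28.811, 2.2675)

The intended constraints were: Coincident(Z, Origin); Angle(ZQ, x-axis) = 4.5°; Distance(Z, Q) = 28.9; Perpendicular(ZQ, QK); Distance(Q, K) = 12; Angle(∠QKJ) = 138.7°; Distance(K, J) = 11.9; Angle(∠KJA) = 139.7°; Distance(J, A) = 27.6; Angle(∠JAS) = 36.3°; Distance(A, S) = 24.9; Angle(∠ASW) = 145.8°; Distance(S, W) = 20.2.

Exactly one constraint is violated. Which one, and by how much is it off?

Distance(S, W) = 20.2 — off by 7.20.

Z = (0.00, 0.00) ✓; ZQ at 4.500° ✓; |ZQ| = 28.90 ✓; ∠(ZQ, QK) = 90.00° ✓; |QK| = 12.00 ✓; ∠QKJ = 138.7° ✓; |KJ| = 11.90 ✓; ∠KJA = 139.7° ✓; |JA| = 27.60 ✓; ∠JAS = 36.30° ✓; |AS| = 24.90 ✓; ∠ASW = 145.8° ✓; |SW| = 13.00 ✗.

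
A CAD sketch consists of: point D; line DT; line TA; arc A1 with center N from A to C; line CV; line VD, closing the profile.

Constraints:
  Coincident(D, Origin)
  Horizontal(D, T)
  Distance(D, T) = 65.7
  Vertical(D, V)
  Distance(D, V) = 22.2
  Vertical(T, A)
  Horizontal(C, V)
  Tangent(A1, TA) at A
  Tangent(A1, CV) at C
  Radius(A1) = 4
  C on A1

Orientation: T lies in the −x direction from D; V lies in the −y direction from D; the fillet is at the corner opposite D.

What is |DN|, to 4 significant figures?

64.33

D is at the origin; D and T share the same y with |DT| = 65.7 and T on the −x side, so T = (-65.70, 0.000). D and V share the same x with |DV| = 22.2 and V on the −y side, so V = (0.000, -22.20). The virtual corner opposite D is at (-65.70, -22.20). A1 meets TA tangentially, so NA is at right angles to TA and tangency of A1 to CV means the radius NC is perpendicular to CV, with radius 4.0, so the center N sits 4.0 in from both sides at N = (-61.70, -18.20). Then |DN| = |N − D| = 64.33.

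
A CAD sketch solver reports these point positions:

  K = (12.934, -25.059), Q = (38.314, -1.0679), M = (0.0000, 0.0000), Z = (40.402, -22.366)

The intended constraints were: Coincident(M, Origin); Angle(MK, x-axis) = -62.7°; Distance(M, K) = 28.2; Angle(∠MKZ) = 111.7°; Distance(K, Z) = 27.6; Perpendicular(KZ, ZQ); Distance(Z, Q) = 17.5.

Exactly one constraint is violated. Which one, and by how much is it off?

Distance(Z, Q) = 17.5 — off by 3.90.

M = (0.00, 0.00) ✓; MK at -62.70° ✓; |MK| = 28.20 ✓; ∠MKZ = 111.7° ✓; |KZ| = 27.60 ✓; ∠(KZ, ZQ) = 90.00° ✓; |ZQ| = 21.40 ✗.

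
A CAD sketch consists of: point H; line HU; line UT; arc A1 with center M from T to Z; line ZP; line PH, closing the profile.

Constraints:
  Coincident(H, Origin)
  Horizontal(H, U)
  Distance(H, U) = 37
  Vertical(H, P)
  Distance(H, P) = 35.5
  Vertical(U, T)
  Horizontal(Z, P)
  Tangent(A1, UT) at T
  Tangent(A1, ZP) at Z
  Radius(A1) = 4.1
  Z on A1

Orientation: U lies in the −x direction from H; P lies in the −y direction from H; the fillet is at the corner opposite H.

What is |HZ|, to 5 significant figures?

48.401

H is at the origin; H and U share the same y with |HU| = 37.0 and U on the −x side, so U = (-37.000, 0.0000). H and P share the same x with |HP| = 35.5 and P on the −y side, so P = (0.0000, -35.500). The virtual corner opposite H is at (-37.000, -35.500). Tangency of A1 to UT means the radius MT is perpendicular to UT and the tangent condition forces MZ to be normal to ZP, with radius 4.1, so the center M sits 4.1 in from both sides at M = (-32.900, -31.400). That places the tangent points at T = (-37.000, -31.400) on UT and Z = (-32.900, -35.500) on ZP. Then |HZ| = |Z − H| = 48.401.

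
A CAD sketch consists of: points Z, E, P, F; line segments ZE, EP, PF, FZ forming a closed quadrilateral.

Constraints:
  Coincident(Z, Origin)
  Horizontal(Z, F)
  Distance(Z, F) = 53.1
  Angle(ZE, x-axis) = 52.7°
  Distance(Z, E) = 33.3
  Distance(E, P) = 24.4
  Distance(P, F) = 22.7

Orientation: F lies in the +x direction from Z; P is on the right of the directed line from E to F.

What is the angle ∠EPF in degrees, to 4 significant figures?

127.5°

Z is at the origin; ZF is horizontal with |ZF| = 53.1 and F in +x, so F = (53.1, 0). ZE runs at 52.7° with |ZE| = 33.3, so E = (20.18, 26.49). P is determined by |EP| = 24.4 and |PF| = 22.7 together: it lies at the intersection of circle(E, 24.4) and circle(F, 22.7). With |EF| = 42.25, the foot of the radical line on EF is 22.07 from E and the perpendicular offset is √(24.4² − 22.07²) = 10.40. Taking the right-of-EF solution: P = (30.86, 4.552).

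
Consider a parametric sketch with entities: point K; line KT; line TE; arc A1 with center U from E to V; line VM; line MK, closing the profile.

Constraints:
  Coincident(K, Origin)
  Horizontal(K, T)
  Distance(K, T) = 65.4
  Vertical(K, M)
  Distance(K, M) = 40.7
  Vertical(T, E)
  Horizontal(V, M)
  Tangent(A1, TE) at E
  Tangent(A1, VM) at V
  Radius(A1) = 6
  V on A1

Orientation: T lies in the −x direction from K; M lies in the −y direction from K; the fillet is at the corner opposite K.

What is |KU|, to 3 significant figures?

68.8

K is at the origin; K and T share the same y with |KT| = 65.4 and T on the −x side, so T = (-65.4, 0.00). K and M share the same x with |KM| = 40.7 and M on the −y side, so M = (0.00, -40.7). The virtual corner opposite K is at (-65.4, -40.7). A1 meets TE tangentially, so UE is at right angles to TE and the tangent condition forces UV to be normal to VM, with radius 6.0, so the center U sits 6.0 in from both sides at U = (-59.4, -34.7). Then |KU| = |U − K| = 68.8.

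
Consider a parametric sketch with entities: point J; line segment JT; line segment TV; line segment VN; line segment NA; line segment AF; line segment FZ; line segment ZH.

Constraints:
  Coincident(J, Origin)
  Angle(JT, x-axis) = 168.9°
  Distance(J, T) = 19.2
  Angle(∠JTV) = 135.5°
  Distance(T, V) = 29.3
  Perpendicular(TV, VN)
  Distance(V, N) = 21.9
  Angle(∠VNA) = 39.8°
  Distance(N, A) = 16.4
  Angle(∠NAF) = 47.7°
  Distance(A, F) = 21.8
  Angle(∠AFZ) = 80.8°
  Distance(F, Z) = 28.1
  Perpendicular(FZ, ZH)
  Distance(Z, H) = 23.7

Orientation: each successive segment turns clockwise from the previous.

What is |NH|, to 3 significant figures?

20.8

∠AFZ = 80.8° gives FZ at 22.7° from the x-axis; with |FZ| = 28.1, Z = (-7.39, 53.8). FZ ⟂ ZH, so ZH runs at -67.3°; with |ZH| = 23.7, H = (1.76, 32.0). Then |NH| = |H − N| = 20.8.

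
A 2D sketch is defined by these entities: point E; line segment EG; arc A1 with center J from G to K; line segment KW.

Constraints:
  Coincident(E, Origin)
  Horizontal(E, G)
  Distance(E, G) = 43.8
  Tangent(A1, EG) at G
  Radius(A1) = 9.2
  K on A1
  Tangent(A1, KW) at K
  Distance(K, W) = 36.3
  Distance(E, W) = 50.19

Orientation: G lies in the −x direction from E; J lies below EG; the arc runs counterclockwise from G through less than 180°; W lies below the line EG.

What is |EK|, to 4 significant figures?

52.95

E is at the origin; EG is horizontal with |EG| = 43.8 and G on the −x side, so G = (-43.80, 0.000). A1 meets EG tangentially, so JG is at right angles to EG, so J = G + (0, -9.2) = (-43.80, -9.200). Since JK ⟂ KW (tangency), |JW| = √(9.2² + 36.3²) = 37.45 regardless of where K sits on A1. So W lies on both circle(E, 50.19) and circle(J, 37.45); the below-EG intersection is W = (-26.69, -42.51). K is the foot of the tangent from W: K = (-50.70, -15.29).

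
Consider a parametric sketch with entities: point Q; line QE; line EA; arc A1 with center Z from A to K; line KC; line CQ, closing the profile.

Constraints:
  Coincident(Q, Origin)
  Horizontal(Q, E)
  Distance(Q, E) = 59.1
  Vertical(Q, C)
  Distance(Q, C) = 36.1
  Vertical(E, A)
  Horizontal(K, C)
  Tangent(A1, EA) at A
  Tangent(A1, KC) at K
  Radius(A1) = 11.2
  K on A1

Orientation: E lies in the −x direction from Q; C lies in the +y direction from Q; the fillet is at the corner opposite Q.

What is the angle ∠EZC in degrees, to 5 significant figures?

127.38°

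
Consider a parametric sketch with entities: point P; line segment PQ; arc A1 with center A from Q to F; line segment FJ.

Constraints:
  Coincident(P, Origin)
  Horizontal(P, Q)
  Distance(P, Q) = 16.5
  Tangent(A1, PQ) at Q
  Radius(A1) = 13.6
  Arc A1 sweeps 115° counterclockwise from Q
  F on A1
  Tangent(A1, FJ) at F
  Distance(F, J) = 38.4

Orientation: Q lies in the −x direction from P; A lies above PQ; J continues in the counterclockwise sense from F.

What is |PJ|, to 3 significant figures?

57.9

On A1, Q sits at bearing -90° from A; a 115° counterclockwise sweep puts F at bearing 25°, so F = A + 13.6·(cos 25°, sin 25°) = (-4.17, 19.3). Since A1 is tangent to FJ there, AF ⟂ FJ, so FJ runs along (−sin 25°, cos 25°); with |FJ| = 38.4, J = (-20.4, 54.1). Then |PJ| = |J − P| = 57.9.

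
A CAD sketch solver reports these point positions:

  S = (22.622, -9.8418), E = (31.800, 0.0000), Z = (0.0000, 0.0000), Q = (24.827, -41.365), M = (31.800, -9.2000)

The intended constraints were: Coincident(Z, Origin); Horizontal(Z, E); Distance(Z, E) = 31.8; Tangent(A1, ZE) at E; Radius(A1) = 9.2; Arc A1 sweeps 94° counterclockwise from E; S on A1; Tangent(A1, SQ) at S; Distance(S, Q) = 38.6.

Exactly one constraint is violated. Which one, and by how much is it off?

Distance(S, Q) = 38.6 — off by 7.00.

Z = (0.00, 0.00) ✓; Z.y = 0.00, E.y = 0.00 ✓; |ZE| = 31.80 ✓; ∠(ME, EZ) = 90.00° ✓; |ME| = 9.200 ✓; bearing(M→S) − bearing(M→E) = 94.00° ✓; |MS| = 9.200 ✓; ∠(MS, SQ) = 90.00° ✓; |SQ| = 31.60 ✗.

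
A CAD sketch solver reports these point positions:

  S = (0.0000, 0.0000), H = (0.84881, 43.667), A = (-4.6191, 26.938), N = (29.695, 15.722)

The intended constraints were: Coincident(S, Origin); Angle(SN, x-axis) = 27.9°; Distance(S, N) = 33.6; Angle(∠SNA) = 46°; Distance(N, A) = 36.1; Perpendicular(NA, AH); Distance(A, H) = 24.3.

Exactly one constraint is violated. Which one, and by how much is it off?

Distance(A, H) = 24.3 — off by 6.70.

S = (0.00, 0.00) ✓; SN at 27.90° ✓; |SN| = 33.60 ✓; ∠SNA = 46.00° ✓; |NA| = 36.10 ✓; ∠(NA, AH) = 90.00° ✓; |AH| = 17.60 ✗.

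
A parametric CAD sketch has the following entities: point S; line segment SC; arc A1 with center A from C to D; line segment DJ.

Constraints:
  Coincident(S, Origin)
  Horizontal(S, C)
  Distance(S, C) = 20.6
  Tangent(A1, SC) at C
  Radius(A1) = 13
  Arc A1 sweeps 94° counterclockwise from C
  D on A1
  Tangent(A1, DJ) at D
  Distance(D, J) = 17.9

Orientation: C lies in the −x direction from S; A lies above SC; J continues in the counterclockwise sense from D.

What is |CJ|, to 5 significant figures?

33.856

S is at the origin; S and C share the same y with |SC| = 20.6 and C on the −x side, so C = (-20.600, 0.0000). Tangency of A1 to SC means the radius AC is perpendicular to SC, so A = C + (0, 13) = (-20.600, 13.000). On A1, C sits at bearing -90° from A; a 94° counterclockwise sweep puts D at bearing 4°, so D = A + 13.0·(cos 4°, sin 4°) = (-7.6317, 13.907). Tangency of A1 to DJ means the radius AD is perpendicular to DJ, so DJ runs along (−sin 4°, cos 4°); with |DJ| = 17.9, J = (-8.8803, 31.763). Then |CJ| = |J − C| = 33.856.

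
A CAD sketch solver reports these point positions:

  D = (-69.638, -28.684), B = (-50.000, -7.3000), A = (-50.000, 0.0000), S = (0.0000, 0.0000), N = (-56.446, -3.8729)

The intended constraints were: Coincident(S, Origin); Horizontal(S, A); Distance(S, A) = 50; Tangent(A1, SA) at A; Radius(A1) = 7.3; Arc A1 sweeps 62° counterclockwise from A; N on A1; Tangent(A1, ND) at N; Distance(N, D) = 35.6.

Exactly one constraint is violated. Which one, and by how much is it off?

Distance(N, D) = 35.6 — off by 7.50.

S = (0.00, 0.00) ✓; S.y = 0.00, A.y = 0.00 ✓; |SA| = 50.00 ✓; ∠(BA, AS) = 90.00° ✓; |BA| = 7.300 ✓; bearing(B→N) − bearing(B→A) = 62.00° ✓; |BN| = 7.300 ✓; ∠(BN, ND) = 90.00° ✓; |ND| = 28.10 ✗.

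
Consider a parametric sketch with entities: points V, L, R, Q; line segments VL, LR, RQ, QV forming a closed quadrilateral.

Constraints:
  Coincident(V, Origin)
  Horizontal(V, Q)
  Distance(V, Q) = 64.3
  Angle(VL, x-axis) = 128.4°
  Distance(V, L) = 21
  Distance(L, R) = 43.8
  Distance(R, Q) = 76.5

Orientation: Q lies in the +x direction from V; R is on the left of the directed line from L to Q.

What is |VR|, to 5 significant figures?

54.676

Checks: |LR| = 43.80 ✓; |RQ| = 76.50 ✓.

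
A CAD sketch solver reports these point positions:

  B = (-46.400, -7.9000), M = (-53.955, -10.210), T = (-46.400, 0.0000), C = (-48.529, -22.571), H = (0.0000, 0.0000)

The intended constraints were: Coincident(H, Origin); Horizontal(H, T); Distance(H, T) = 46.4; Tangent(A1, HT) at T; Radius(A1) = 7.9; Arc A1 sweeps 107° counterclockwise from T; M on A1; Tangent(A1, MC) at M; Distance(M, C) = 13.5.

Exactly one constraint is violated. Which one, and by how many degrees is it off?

Tangent(A1, MC) at M — off by 6.70°.

H = (0.00, 0.00) ✓; H.y = 0.00, T.y = 0.00 ✓; |HT| = 46.40 ✓; ∠(BT, TH) = 90.00° ✓; |BT| = 7.900 ✓; bearing(B→M) − bearing(B→T) = 107.0° ✓; |BM| = 7.900 ✓; ∠(BM, MC) = 83.30° ✗; |MC| = 13.50 ✓.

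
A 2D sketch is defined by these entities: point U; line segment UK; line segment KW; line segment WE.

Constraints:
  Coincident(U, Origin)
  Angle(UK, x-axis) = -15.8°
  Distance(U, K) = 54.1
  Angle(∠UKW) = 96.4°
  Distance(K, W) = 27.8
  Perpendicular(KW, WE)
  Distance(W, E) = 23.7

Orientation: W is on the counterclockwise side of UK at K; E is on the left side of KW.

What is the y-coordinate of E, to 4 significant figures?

19.96

U is at the origin; UK runs at -15.8° with length 54.1, so K = 54.1·(cos -15.8°, sin -15.8°) = (52.06, -14.73). ∠UKW = 96.4°, so KW runs at -15.8° + (180° − 96.4°) = 67.80° from the x-axis; with |KW| = 27.8, W = K + 27.8·(cos 67.80°, sin 67.80°) = (62.56, 11.01). KW ⟂ WE; with |WE| = 23.7 on the left of KW, E = W + 23.7·(-0.9259, 0.3778) = (40.62, 19.96). So E.y = 19.96.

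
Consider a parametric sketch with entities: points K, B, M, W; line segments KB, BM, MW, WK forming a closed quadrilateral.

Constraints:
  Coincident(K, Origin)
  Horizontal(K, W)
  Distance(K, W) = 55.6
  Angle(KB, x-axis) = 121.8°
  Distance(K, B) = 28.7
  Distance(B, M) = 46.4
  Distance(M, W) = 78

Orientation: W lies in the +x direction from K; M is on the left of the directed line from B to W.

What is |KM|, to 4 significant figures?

64.14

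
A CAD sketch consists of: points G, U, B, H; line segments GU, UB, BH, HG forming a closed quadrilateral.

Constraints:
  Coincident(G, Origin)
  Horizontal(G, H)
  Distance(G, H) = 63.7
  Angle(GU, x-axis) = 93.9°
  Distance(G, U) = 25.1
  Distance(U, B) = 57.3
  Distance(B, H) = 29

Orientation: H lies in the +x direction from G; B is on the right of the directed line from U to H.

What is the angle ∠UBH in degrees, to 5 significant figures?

103.59°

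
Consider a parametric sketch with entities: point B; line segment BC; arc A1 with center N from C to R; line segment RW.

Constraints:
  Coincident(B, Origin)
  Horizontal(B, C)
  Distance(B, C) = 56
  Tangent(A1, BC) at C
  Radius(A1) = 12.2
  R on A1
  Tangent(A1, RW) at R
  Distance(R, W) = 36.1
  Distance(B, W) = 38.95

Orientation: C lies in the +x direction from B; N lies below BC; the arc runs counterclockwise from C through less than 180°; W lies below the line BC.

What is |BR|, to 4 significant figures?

46.99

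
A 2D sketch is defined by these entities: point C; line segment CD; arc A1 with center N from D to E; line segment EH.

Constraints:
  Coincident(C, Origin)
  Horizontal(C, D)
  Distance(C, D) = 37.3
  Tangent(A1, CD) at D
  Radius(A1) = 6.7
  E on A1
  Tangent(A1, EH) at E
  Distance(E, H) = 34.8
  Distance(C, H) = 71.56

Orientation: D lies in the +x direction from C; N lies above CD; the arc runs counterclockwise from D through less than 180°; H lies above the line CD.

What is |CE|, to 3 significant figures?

42.2

Checks: C.y = 0.00, D.y = 0.00 ✓; |NE| = 6.700 ✓; ∠(NE, EH) = 90.00° ✓; |EH| = 34.80 ✓; |CH| = 71.56 ✓.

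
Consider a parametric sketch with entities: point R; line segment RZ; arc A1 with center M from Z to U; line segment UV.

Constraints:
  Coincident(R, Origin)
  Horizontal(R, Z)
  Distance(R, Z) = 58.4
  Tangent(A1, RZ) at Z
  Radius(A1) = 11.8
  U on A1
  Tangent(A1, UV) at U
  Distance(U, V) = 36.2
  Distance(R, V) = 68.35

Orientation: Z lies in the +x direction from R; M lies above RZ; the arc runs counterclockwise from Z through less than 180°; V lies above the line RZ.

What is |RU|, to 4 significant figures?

70.65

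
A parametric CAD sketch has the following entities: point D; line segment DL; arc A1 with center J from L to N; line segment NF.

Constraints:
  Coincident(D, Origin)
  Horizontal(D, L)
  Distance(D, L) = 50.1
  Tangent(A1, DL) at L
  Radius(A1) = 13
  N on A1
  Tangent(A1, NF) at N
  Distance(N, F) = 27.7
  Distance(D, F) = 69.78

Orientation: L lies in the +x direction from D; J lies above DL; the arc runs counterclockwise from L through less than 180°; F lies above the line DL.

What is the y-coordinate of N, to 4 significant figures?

16.66

D is at the origin; D and L share the same y with |DL| = 50.1 and L on the +x side, so L = (50.10, 0.000). The tangent condition forces JL to be normal to DL, so J = L + (0, 13) = (50.10, 13.00). Since JN ⟂ NF (tangency), |JF| = √(13.0² + 27.7²) = 30.60 regardless of where N sits on A1. So F lies on both circle(D, 69.78) and circle(J, 30.60); the above-DL intersection is F = (54.77, 43.24). N is the foot of the tangent from F: N = (62.57, 16.66).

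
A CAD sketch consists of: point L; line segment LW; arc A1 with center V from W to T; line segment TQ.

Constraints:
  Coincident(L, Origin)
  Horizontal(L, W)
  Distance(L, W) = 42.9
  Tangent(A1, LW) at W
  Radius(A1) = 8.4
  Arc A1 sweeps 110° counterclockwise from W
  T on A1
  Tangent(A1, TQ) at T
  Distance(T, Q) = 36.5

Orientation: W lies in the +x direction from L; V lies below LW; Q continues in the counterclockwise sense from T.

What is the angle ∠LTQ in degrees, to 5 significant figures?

127.85°

L is at the origin; L and W share the same y with |LW| = 42.9 and W on the +x side, so W = (42.900, 0.0000). Since A1 is tangent to LW there, VW ⟂ LW, so V = W + (0, -8.4) = (42.900, -8.4000). On A1, W sits at bearing 90° from V; a 110° counterclockwise sweep puts T at bearing 200°, so T = V + 8.4·(cos 200°, sin 200°) = (35.007, -11.273). A1 meets TQ tangentially, so VT is at right angles to TQ, so TQ runs along (−sin 200°, cos 200°); with |TQ| = 36.5, Q = (47.490, -45.572). Then cos ∠LTQ = TL·TQ / (|TL||TQ|), giving 127.85°.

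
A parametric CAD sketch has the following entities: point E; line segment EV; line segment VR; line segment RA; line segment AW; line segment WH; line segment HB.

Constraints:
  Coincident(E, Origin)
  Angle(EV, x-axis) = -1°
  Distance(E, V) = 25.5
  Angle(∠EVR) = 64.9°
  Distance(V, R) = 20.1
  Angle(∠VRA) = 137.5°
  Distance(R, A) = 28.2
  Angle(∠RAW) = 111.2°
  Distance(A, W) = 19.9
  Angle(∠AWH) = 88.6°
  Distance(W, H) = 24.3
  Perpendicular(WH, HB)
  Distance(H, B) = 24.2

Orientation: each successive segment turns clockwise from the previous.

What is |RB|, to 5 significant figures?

5.9092

E is at the origin; EV runs at -1.0° with length 25.5, so V = (25.496, -0.44504). ∠EVR = 64.9° gives VR at -116.10° from the x-axis; with |VR| = 20.1, R = (16.653, -18.495). ∠VRA = 137.5° gives RA at -158.60° from the x-axis; with |RA| = 28.2, A = (-9.6024, -28.785). ∠RAW = 111.2° gives AW at 132.60° from the x-axis; with |AW| = 19.9, W = (-23.072, -14.137). ∠AWH = 88.6° gives WH at 41.200° from the x-axis; with |WH| = 24.3, H = (-4.7886, 1.8696). WH ⟂ HB, so HB runs at -48.800°; with |HB| = 24.2, B = (11.152, -16.339). Then |RB| = |B − R| = 5.9092.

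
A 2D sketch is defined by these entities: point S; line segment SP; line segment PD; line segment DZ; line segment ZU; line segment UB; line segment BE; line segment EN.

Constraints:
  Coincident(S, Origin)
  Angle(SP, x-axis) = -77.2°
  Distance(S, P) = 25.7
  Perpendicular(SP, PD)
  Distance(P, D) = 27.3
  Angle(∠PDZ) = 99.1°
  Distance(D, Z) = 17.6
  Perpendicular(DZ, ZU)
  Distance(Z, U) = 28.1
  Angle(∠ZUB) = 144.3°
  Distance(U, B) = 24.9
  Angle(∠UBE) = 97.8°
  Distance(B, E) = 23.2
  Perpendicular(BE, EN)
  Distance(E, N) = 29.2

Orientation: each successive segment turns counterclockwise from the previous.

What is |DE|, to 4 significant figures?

41.32

∠ZUB = 144.3° gives UB at -140.6° from the x-axis; with |UB| = 24.9, B = (-16.10, -19.07). ∠UBE = 97.8° gives BE at -58.40° from the x-axis; with |BE| = 23.2, E = (-3.946, -38.83). Then |DE| = |E − D| = 41.32.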